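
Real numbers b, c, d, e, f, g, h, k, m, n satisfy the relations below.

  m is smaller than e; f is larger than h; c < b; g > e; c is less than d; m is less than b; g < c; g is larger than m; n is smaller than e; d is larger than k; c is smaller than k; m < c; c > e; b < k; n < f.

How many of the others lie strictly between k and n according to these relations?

The relations place n below k. An element lies strictly between them when it is forced above n and also forced below k.
Above n: {e, g, f, c, b, d}. Below k: {m, e, g, c, b}.
Intersection: {e, g, c, b} — 4.

4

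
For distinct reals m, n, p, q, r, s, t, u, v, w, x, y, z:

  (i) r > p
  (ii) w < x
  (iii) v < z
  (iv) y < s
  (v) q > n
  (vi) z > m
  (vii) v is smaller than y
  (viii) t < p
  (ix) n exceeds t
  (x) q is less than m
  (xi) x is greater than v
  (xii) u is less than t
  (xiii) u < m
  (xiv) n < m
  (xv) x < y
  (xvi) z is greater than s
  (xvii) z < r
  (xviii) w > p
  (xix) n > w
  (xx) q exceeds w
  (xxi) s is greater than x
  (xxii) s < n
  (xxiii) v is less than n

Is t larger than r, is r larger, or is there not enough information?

r

Chaining the given relations: t < p < w < x < y < s < n < q < m < z < r.
So r is larger.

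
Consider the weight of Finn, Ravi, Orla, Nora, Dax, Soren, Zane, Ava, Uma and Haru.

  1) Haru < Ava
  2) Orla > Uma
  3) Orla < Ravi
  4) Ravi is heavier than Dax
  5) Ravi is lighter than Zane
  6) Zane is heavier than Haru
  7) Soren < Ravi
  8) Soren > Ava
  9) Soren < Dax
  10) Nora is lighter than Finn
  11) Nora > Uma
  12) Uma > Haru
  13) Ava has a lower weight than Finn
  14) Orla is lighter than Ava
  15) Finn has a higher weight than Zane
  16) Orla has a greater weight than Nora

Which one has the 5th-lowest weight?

The consecutive relations fix a unique order: Haru < Uma < Nora < Orla < Ava < Soren < Dax < Ravi < Zane < Finn.
The 5th smallest is Ava.

Ava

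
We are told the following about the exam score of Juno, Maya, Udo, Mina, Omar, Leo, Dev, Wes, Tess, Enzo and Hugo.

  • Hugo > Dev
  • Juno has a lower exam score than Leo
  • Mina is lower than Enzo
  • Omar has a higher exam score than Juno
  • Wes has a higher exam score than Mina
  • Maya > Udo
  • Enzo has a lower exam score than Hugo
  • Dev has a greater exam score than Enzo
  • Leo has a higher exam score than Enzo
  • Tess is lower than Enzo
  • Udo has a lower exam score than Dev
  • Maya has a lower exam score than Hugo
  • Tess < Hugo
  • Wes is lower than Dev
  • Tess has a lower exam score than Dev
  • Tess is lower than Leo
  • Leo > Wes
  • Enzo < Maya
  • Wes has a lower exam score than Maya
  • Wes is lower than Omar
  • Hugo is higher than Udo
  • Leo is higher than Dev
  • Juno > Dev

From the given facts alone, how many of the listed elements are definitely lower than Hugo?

7

The elements the relations force below Hugo are Tess, Mina, Enzo, Wes, Udo, Dev, Maya — no chain reaches any other.
That is 7.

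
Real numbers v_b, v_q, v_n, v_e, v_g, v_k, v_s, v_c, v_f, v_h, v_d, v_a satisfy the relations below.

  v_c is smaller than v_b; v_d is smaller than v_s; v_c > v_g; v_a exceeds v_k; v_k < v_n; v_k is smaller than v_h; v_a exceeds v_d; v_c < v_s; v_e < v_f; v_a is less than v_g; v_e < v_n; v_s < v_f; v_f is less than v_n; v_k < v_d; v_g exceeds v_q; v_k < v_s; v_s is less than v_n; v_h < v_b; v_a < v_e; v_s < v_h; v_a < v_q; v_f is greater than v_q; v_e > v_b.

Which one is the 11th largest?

Chaining the given pairs: v_k < v_d < v_a < v_q < v_g < v_c < v_s < v_h < v_b < v_e < v_f < v_n.
Counting 11 from the largest end gives v_d.

v_d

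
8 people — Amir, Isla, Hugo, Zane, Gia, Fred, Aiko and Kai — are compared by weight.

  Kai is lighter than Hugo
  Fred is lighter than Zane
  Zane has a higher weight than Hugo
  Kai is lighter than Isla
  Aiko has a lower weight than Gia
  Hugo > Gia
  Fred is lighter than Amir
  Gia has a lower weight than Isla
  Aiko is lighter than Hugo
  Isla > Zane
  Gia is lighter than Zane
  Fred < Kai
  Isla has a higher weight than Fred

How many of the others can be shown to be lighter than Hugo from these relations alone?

Directly below Hugo: Aiko, Kai, Gia.
One step further: Fred (4 so far).
No other element is forced below Hugo by the given relations, so the count is 4.

4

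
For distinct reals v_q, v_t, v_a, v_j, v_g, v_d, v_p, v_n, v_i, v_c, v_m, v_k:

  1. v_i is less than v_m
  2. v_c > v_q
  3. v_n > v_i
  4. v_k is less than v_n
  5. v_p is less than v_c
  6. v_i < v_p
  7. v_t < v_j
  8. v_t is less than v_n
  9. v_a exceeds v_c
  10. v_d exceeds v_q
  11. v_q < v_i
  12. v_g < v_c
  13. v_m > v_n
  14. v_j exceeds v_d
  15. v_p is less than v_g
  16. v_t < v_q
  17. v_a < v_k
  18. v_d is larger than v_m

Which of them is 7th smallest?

Piecing the relations together gives one ordering: v_t < v_q < v_i < v_p < v_g < v_c < v_a < v_k < v_n < v_m < v_d < v_j.
Counting 7 from the smallest end gives v_a.

v_a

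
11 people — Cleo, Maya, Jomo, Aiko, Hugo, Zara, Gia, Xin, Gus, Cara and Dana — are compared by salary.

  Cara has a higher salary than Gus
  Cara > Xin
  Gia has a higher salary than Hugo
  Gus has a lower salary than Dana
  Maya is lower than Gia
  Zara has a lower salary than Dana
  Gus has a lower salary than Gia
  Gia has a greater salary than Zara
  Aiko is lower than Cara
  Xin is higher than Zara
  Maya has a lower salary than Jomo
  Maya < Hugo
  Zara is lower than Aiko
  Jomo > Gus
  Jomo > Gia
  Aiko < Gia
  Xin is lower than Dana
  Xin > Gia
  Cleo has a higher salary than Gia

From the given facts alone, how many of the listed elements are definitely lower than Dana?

The elements the relations force below Dana are Zara, Maya, Hugo, Gus, Aiko, Gia, Xin — no chain reaches any other.
That is 7.

7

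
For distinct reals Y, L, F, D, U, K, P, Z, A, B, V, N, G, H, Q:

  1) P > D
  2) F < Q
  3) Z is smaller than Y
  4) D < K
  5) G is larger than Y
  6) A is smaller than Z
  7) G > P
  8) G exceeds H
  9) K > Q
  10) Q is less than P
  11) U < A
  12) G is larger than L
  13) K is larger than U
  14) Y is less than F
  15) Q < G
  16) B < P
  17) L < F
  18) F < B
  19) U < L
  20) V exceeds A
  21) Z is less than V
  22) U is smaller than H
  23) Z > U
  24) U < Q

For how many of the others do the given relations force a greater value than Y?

The elements the relations force above Y are F, B, Q, P, G, K — no chain reaches any other.
That is 6.

6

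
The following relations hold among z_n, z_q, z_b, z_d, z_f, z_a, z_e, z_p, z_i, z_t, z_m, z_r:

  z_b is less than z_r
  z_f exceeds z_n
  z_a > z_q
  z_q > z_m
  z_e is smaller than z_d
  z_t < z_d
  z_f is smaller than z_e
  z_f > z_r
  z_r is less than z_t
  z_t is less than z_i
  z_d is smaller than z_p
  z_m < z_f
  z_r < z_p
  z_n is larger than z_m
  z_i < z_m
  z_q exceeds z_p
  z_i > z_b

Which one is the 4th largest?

Chaining the given pairs: z_b < z_r < z_t < z_i < z_m < z_n < z_f < z_e < z_d < z_p < z_q < z_a.
The 4th largest is z_d.

z_d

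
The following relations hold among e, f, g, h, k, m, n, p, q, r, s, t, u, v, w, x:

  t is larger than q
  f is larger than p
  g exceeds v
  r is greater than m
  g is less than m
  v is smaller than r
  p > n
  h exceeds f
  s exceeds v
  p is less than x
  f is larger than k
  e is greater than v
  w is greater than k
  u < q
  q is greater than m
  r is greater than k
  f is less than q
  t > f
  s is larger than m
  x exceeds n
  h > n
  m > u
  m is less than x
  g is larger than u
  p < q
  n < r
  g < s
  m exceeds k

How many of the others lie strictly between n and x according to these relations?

Chaining upward from n reaches: p, f, h, q, t, r.
Chaining downward from x reaches: v, u, g, k, p, m.
Strictly between n and x are those in both lists: p — 1 element.

1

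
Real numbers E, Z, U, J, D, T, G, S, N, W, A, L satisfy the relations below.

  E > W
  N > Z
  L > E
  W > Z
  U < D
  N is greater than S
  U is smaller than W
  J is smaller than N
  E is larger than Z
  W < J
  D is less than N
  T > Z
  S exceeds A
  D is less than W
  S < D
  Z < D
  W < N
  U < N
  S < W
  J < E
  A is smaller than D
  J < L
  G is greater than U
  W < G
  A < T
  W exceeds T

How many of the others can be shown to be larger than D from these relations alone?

From D the given relations immediately reach W, N.
From those, J, E, G — 5 in total.
From those, L — 6 in total.
Nothing else is reachable above D; 6 in all.

6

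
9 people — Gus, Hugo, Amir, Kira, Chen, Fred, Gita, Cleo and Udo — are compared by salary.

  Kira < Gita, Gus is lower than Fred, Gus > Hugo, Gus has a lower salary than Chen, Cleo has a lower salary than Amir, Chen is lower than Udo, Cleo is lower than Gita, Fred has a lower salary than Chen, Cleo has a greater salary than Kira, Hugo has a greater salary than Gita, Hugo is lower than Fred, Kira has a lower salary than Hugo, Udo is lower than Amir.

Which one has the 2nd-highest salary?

Piecing the relations together gives one ordering: Kira < Cleo < Gita < Hugo < Gus < Fred < Chen < Udo < Amir.
The 2nd largest is Udo.

Udo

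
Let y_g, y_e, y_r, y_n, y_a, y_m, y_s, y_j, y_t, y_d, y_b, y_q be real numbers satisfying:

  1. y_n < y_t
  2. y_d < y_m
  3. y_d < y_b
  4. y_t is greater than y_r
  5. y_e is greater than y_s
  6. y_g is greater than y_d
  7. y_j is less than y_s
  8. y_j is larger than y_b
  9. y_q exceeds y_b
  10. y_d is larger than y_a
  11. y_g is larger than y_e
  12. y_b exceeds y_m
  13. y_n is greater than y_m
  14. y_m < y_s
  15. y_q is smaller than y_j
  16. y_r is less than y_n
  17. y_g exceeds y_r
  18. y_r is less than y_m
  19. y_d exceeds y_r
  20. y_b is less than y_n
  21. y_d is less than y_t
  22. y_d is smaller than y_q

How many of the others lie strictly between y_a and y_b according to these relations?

Chaining upward from y_a reaches: y_d, y_m, y_q, y_n, y_j, y_s, y_t, y_e, y_g.
Chaining downward from y_b reaches: y_r, y_d, y_m.
Strictly between y_a and y_b are those in both lists: y_d, y_m — 2 elements.

2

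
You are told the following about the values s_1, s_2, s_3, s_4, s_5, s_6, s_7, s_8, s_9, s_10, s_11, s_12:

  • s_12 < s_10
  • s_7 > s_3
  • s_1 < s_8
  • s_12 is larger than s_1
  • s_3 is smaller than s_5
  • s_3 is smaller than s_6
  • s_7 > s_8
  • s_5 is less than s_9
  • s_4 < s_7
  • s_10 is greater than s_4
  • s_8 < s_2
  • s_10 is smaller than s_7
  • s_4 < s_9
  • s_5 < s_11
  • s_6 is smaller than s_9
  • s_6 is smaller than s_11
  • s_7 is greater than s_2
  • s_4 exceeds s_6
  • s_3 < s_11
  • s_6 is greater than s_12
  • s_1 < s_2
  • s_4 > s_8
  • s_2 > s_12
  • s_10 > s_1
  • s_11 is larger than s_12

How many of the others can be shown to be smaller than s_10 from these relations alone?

6

The elements the relations force below s_10 are s_3, s_1, s_8, s_12, s_6, s_4 — no chain reaches any other.
That is 6.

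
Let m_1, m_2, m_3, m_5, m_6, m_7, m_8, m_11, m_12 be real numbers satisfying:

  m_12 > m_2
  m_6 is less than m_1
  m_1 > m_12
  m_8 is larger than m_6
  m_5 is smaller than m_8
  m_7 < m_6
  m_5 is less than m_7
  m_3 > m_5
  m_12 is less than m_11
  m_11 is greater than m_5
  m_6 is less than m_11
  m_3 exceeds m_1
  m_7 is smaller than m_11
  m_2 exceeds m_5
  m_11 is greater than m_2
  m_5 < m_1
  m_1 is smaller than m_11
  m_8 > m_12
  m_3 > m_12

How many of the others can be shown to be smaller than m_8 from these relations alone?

5

The elements the relations force below m_8 are m_5, m_2, m_7, m_12, m_6 — no chain reaches any other.
That is 5.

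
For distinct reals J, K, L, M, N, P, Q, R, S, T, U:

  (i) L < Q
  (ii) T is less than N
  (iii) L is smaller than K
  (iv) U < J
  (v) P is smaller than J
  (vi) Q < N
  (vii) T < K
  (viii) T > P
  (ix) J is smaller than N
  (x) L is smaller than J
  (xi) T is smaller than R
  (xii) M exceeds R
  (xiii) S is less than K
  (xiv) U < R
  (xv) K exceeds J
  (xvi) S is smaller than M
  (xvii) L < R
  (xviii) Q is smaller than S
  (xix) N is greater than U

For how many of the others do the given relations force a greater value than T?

4

Directly above T: R, K, N.
One step further: M (4 so far).
No other element is forced above T by the given relations, so the count is 4.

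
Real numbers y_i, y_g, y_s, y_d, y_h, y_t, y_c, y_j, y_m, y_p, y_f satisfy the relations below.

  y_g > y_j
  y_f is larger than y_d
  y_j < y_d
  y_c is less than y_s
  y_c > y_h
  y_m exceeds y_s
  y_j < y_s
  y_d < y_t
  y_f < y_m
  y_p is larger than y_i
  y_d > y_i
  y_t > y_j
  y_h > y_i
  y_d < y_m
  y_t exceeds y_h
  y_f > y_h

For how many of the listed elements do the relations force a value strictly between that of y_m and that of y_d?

1

Chaining upward from y_d reaches: y_f, y_t.
Chaining downward from y_m reaches: y_j, y_i, y_h, y_c, y_s, y_f.
Strictly between y_d and y_m are those in both lists: y_f — 1 element.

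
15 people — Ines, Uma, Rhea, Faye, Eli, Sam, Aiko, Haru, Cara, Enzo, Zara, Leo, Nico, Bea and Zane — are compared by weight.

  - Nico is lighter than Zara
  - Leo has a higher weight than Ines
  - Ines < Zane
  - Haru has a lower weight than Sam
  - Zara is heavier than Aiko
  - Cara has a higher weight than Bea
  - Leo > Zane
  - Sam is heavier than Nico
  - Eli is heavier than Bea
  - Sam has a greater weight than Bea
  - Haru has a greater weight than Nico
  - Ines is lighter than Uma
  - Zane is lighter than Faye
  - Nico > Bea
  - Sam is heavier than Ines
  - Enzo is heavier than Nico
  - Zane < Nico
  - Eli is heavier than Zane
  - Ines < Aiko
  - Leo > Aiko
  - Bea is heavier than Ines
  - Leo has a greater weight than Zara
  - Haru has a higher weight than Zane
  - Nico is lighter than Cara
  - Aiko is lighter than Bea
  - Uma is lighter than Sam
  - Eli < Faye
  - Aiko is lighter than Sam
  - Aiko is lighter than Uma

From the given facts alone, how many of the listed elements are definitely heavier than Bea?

9

Directly above Bea: Eli, Nico, Sam, Cara.
One step further: Haru, Zara, Enzo, Faye (8 so far).
One step further: Leo (9 so far).
No other element is forced above Bea by the given relations, so the count is 9.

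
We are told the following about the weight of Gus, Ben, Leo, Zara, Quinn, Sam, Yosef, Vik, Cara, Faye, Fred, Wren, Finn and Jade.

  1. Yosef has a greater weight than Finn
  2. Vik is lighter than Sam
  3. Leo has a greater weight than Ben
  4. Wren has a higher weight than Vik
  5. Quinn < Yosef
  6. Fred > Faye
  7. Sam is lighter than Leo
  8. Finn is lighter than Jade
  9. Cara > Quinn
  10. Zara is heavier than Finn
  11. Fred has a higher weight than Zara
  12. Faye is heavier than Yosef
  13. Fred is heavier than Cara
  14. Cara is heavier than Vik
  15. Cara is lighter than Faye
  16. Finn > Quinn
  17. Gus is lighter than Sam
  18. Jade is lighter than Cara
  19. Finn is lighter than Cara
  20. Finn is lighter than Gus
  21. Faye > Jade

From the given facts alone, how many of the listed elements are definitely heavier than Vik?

6

The elements the relations force above Vik are Wren, Cara, Faye, Sam, Leo, Fred — no chain reaches any other.
That is 6.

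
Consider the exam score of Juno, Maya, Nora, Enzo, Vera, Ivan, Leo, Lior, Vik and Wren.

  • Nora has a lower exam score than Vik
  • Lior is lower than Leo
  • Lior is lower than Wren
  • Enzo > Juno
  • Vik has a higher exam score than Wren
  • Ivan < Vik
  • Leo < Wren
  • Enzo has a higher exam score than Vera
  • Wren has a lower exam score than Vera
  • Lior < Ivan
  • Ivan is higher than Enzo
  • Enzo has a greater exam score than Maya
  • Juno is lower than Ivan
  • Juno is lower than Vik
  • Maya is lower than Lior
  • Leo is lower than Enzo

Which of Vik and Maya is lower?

Link the given pairs in sequence: Maya < Lior; Lior < Leo; Leo < Wren; Wren < Vera; Vera < Enzo; Enzo < Ivan; Ivan < Vik.
Chaining these gives Maya < Lior < Leo < Wren < Vera < Enzo < Ivan < Vik.
So Maya < Vik; Maya is the lower of the two.

Maya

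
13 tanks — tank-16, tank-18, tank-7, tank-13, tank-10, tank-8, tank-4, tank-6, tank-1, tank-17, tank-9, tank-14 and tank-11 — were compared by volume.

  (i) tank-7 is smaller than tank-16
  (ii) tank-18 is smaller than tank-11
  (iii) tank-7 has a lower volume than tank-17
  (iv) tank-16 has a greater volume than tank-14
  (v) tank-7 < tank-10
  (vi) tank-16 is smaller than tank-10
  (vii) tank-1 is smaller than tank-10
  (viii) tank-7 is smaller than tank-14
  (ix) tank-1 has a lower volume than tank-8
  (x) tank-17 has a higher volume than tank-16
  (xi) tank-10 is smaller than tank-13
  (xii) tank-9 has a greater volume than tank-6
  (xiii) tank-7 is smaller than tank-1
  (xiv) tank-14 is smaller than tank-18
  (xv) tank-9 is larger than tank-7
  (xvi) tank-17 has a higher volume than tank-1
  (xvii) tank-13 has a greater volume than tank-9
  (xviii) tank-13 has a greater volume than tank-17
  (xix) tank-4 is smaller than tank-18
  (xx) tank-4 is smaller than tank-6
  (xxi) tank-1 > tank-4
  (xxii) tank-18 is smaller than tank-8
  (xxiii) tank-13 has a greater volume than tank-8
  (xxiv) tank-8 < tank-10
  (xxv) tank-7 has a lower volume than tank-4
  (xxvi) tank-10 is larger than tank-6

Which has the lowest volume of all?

tank-14 is not least since tank-7 < tank-14; tank-4 is not least since tank-7 < tank-4; tank-16 is not least since tank-14 < tank-16; tank-6 is not least since tank-4 < tank-6; tank-1 is not least since tank-7 < tank-1; tank-9 is not least since tank-6 < tank-9; tank-18 is not least since tank-4 < tank-18; tank-11 is not least since tank-18 < tank-11; tank-17 is not least since tank-16 < tank-17; tank-8 is not least since tank-1 < tank-8; tank-10 is not least since tank-7 < tank-10; tank-13 is not least since tank-9 < tank-13.
Only tank-7 has nothing below it, so tank-7 is the lowest volume.

tank-7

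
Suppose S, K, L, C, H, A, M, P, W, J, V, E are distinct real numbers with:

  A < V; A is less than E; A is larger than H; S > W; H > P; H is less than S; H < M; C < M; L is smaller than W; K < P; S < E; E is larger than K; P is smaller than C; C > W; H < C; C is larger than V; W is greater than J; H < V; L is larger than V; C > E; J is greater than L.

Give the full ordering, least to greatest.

K < P < H < A < V < L < J < W < S < E < C < M

Each adjacent pair is fixed by a given relation: K < P; P < H; H < A; A < V; V < L; L < J; J < W; W < S; S < E; E < C; C < M. Chaining them end to end gives the full order.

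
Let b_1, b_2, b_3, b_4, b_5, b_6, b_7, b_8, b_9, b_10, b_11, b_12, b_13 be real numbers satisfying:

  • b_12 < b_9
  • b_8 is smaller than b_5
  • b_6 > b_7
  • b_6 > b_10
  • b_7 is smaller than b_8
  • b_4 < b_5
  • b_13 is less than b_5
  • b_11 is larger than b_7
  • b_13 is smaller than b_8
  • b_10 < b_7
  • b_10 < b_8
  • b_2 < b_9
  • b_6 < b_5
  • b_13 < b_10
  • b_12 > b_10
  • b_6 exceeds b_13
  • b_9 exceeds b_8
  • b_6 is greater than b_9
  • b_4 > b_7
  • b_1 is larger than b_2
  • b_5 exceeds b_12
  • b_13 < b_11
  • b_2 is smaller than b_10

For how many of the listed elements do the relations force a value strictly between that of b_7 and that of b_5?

Chaining upward from b_7 reaches: b_8, b_4, b_9, b_11, b_6.
Chaining downward from b_5 reaches: b_13, b_2, b_10, b_12, b_8, b_4, b_9, b_6.
Strictly between b_7 and b_5 are those in both lists: b_8, b_4, b_9, b_6 — 4 elements.

4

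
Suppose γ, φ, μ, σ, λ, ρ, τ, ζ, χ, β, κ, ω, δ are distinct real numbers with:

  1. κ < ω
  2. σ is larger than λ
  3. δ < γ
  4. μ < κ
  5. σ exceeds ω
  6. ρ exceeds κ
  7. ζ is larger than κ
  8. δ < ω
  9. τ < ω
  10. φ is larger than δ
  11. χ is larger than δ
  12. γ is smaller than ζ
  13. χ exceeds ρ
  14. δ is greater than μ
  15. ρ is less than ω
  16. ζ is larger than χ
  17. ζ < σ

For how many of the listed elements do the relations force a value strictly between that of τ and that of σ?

The relations place τ below σ. An element lies strictly between them when it is forced above τ and also forced below σ.
Above τ: {ω}. Below σ: {μ, δ, κ, ρ, γ, λ, χ, ζ, ω}.
Intersection: {ω} — 1.

1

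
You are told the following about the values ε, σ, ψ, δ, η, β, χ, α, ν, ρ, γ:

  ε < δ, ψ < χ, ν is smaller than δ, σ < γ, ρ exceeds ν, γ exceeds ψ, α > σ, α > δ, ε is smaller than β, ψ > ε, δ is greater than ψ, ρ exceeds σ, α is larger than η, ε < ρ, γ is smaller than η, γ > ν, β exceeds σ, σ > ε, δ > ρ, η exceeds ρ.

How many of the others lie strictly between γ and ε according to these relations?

2

The relations place ε below γ. An element lies strictly between them when it is forced above ε and also forced below γ.
Above ε: {ψ, σ, β, χ, ρ, δ, η, α}. Below γ: {ν, ψ, σ}.
Intersection: {ψ, σ} — 2.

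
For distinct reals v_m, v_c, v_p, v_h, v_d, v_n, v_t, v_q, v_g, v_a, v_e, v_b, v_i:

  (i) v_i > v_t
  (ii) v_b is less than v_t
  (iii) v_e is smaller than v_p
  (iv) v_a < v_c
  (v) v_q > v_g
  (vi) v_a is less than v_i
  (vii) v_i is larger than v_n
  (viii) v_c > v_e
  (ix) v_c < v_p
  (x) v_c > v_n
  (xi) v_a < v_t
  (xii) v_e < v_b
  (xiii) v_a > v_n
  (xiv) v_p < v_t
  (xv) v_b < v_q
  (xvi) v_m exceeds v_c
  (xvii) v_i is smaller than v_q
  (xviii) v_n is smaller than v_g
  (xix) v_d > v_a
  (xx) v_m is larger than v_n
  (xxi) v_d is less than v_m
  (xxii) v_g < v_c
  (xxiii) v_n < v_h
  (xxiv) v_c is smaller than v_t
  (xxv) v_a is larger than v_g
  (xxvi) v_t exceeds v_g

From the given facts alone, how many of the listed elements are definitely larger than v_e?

Directly above v_e: v_c, v_b, v_p.
One step further: v_t, v_q, v_m (6 so far).
One step further: v_i (7 so far).
Nothing else is reachable above v_e; 7 in all.

7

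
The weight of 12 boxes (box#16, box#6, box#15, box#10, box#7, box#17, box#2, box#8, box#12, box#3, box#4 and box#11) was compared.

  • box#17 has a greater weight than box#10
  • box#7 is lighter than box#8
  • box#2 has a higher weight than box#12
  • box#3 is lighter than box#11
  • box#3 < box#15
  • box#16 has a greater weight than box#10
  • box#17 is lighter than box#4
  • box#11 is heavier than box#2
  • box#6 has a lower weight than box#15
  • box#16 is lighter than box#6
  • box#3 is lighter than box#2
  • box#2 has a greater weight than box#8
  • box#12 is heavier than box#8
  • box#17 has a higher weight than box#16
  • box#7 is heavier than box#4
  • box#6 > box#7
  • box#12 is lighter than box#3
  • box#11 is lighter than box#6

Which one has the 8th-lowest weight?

box#3

Chaining the given pairs: box#10 < box#16 < box#17 < box#4 < box#7 < box#8 < box#12 < box#3 < box#2 < box#11 < box#6 < box#15.
Counting 8 from the smallest end gives box#3.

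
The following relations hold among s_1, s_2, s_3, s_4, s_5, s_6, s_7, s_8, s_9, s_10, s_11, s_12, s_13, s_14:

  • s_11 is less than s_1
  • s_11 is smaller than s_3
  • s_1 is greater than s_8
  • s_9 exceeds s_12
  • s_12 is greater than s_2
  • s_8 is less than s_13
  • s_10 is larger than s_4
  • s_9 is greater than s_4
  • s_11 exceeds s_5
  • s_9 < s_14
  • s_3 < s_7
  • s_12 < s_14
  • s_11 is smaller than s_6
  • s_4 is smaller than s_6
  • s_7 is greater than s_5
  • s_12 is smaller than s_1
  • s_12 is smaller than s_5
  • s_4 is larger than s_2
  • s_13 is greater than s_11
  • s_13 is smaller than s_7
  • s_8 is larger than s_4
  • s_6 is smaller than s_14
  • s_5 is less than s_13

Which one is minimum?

Chaining upward from s_2: directly above it, s_12, s_4; then s_5, s_8, s_10, s_9, s_6, s_1, s_14; then s_11, s_13, s_7; then s_3.
That covers every other element, and nothing is given below s_2, so s_2 is the minimum.

s_2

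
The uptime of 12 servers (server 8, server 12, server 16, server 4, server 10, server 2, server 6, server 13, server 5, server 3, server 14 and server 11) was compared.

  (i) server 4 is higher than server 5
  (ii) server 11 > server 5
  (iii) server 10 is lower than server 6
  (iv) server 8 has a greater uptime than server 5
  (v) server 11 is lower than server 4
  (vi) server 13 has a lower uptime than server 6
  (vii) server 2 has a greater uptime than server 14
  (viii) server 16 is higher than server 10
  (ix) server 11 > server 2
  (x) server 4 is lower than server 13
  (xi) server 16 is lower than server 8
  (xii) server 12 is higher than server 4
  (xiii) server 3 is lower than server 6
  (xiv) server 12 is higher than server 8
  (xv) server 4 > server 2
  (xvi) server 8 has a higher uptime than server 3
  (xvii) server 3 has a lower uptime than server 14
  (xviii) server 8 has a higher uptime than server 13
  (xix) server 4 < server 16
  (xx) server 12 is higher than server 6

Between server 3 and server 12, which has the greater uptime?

Chaining the given relations: server 3 < server 14 < server 2 < server 11 < server 4 < server 13 < server 6 < server 12.
So server 3 < server 12; server 12 is the higher of the two.

server 12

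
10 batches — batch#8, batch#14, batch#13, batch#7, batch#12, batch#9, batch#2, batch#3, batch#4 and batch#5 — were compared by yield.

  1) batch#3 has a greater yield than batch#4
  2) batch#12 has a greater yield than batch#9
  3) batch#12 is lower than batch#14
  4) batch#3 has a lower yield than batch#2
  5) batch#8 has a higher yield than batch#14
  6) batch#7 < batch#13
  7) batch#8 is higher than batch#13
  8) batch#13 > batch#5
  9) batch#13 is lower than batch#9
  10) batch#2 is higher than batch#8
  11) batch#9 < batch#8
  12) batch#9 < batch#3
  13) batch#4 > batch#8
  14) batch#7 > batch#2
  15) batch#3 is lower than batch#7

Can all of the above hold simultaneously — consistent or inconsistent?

Chaining the given relations yields batch#13 < batch#9 < batch#12 < batch#14 < batch#8 < batch#4 < batch#3 < batch#2 < batch#7, so batch#13 < batch#7. But one relation states batch#7 < batch#13. These cannot both hold.

inconsistent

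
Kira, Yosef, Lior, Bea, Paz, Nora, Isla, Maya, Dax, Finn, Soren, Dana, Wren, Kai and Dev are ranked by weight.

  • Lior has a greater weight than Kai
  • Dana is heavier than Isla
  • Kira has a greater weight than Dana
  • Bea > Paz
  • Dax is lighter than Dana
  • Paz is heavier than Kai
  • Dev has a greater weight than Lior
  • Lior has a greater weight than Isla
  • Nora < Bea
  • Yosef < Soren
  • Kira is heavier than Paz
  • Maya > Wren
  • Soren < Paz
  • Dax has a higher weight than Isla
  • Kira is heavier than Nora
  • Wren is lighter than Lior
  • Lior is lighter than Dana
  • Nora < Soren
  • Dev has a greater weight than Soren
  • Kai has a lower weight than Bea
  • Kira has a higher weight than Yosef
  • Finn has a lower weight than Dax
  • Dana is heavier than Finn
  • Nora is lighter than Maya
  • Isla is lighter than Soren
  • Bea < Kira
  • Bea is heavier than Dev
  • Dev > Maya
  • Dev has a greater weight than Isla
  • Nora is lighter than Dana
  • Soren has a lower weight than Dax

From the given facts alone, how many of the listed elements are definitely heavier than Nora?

8

The elements the relations force above Nora are Maya, Soren, Dev, Dax, Paz, Dana, Bea, Kira — no chain reaches any other.
That is 8.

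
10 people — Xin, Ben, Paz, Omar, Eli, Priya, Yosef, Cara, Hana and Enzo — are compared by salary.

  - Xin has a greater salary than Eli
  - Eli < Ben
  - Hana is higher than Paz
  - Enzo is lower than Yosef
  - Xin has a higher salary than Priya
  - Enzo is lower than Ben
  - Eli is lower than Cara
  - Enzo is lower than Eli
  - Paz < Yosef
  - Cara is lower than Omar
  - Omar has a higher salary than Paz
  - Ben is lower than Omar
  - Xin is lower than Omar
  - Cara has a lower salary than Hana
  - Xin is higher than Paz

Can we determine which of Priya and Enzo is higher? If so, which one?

Following every chain through Priya: above Priya we get Xin, Omar.
Enzo is not reached, and no chain runs the other way from Enzo to Priya.
So the given relations leave the order of Priya and Enzo undetermined.

undetermined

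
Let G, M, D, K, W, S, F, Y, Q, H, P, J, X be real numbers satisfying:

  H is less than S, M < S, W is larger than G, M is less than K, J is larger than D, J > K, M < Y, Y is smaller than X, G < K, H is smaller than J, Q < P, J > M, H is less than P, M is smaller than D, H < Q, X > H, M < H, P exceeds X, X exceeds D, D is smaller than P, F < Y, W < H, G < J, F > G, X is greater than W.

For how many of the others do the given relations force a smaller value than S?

The elements the relations force below S are G, W, M, H — no chain reaches any other.
That is 4.

4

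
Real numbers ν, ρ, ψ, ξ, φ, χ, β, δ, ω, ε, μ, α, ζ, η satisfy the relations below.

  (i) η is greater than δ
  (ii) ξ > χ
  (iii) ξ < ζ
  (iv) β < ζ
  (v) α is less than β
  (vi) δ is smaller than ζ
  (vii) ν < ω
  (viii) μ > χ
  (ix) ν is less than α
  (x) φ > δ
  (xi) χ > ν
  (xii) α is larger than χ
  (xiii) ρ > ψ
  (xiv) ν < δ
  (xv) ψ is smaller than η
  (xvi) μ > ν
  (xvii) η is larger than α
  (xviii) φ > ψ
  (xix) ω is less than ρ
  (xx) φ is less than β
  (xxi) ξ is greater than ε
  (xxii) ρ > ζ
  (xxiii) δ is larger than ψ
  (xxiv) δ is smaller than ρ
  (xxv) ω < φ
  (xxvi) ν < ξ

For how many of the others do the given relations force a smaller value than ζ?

Directly below ζ: δ, ξ, β.
One step further: ν, χ, ε, ψ, α, φ (9 so far).
One step further: ω (10 so far).
Nothing else is reachable below ζ; 10 in all.

10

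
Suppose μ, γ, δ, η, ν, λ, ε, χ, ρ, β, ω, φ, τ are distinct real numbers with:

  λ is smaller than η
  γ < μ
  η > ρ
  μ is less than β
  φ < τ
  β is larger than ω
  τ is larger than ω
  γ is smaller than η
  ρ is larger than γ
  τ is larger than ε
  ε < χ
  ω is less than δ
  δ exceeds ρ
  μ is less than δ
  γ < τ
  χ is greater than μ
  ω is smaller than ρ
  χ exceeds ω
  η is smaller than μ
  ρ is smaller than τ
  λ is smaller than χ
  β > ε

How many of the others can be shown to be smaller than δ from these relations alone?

6

From δ the given relations immediately reach ω, ρ, μ.
From those, γ, η — 5 in total.
From those, λ — 6 in total.
No other element is forced below δ by the given relations, so the count is 6.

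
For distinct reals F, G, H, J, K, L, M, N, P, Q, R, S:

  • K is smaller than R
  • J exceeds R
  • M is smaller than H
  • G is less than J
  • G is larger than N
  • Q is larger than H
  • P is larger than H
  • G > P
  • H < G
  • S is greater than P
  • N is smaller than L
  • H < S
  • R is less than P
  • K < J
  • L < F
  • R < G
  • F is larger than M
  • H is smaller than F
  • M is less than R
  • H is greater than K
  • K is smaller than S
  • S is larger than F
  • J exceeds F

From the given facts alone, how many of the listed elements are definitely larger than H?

6

The elements the relations force above H are F, P, G, J, Q, S — no chain reaches any other.
That is 6.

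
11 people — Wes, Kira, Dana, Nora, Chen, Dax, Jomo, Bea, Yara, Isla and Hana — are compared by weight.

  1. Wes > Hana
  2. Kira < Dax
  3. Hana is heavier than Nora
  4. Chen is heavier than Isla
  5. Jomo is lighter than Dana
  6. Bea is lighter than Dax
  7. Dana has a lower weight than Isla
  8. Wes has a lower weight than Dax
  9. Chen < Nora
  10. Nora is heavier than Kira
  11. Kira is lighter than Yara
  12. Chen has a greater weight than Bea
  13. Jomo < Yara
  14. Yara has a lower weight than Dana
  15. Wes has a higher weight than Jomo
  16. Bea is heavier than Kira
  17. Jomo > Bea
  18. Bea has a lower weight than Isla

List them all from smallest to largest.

Each adjacent pair is fixed by a given relation: Kira < Bea; Bea < Jomo; Jomo < Yara; Yara < Dana; Dana < Isla; Isla < Chen; Chen < Nora; Nora < Hana; Hana < Wes; Wes < Dax. Chaining them end to end gives the full order.

Kira < Bea < Jomo < Yara < Dana < Isla < Chen < Nora < Hana < Wes < Dax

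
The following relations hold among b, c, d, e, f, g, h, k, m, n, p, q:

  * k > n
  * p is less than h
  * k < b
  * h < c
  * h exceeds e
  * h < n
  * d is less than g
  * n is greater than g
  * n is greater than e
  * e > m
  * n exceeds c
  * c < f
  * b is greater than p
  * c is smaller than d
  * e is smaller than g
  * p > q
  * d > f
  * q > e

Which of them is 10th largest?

q

The consecutive relations fix a unique order: m < e < q < p < h < c < f < d < g < n < k < b.
Counting 10 from the largest end gives q.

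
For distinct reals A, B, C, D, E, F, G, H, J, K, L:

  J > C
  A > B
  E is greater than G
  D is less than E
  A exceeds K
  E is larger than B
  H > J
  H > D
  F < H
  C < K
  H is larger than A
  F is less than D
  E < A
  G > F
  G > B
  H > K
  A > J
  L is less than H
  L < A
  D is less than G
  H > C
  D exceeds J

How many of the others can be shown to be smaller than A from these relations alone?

9

The elements the relations force below A are F, C, J, B, D, K, L, G, E — no chain reaches any other.
That is 9.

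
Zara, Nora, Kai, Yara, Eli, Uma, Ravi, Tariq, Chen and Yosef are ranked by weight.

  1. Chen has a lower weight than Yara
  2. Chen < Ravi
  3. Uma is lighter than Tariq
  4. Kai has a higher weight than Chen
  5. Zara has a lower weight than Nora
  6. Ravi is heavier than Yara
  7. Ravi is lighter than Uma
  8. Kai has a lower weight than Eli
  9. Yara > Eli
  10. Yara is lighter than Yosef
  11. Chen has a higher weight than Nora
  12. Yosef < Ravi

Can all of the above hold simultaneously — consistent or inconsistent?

The single ordering Zara < Nora < Chen < Kai < Eli < Yara < Yosef < Ravi < Uma < Tariq satisfies every listed relation, so no contradiction arises.

consistent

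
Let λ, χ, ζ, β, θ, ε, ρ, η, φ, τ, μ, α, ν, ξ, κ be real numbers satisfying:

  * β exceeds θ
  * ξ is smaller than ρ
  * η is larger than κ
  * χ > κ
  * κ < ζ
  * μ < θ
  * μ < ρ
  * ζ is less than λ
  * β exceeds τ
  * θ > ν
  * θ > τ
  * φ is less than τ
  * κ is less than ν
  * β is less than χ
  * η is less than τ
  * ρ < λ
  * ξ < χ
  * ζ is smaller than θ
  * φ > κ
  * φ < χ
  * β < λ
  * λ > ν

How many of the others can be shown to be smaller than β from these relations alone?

Directly below β: τ, θ.
One step further: μ, η, φ, ζ, ν (7 so far).
One step further: κ (8 so far).
Nothing else is reachable below β; 8 in all.

8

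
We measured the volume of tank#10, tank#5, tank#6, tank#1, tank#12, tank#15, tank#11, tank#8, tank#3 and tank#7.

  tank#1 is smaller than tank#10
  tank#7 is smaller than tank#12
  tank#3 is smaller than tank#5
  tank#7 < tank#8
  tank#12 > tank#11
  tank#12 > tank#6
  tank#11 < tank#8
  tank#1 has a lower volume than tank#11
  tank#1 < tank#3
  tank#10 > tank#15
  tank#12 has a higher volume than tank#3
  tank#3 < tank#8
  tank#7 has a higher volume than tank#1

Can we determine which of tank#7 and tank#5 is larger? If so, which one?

undetermined

Following every chain through tank#7: above tank#7 we get tank#12, tank#8; below tank#7 we get tank#1.
tank#5 is not reached, and no chain runs the other way from tank#5 to tank#7.
So the given relations leave the order of tank#7 and tank#5 undetermined.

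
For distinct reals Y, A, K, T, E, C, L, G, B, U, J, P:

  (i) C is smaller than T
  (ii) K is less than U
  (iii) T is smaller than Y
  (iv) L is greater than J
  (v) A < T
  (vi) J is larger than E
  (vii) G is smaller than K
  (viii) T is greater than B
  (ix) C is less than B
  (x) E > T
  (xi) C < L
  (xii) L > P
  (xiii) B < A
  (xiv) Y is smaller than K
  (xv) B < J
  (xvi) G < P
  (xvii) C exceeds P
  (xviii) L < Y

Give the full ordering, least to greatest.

Nothing is placed below G, so it is least; from there G < P; P < C; C < B; B < A; A < T; T < E; E < J; J < L; L < Y; Y < K; K < U, each given directly.

G < P < C < B < A < T < E < J < L < Y < K < U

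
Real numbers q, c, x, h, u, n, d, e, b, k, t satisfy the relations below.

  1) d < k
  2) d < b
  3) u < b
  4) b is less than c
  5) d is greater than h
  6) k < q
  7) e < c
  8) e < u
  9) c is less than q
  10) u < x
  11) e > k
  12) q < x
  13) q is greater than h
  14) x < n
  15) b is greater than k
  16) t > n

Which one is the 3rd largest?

x

The consecutive relations fix a unique order: h < d < k < e < u < b < c < q < x < n < t.
Counting 3 from the largest end gives x.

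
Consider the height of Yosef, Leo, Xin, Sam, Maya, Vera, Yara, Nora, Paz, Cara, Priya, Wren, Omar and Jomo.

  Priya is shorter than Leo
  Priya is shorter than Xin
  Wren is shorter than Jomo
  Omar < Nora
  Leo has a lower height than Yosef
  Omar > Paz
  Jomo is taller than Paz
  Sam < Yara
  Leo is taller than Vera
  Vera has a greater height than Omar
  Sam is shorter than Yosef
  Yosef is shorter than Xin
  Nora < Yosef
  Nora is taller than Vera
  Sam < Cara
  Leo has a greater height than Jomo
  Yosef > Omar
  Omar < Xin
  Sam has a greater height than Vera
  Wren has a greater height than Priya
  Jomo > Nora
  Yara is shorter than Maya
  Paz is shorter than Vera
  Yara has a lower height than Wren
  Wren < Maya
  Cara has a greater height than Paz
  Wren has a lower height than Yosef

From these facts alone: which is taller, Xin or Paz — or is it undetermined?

Paz < Omar and Omar < Vera give Paz < Vera.
With Vera < Sam: Paz < Omar < Vera < Sam.
With Sam < Yara: Paz < Omar < Vera < Sam < Yara.
With Yara < Wren: Paz < Omar < Vera < Sam < Yara < Wren.
Then Wren < Jomo extends the chain to Jomo.
With Jomo < Leo: Paz < Omar < Vera < Sam < Yara < Wren < Jomo < Leo.
Then Leo < Yosef extends the chain to Yosef.
Then Yosef < Xin extends the chain to Xin.
So Xin is taller.

Xin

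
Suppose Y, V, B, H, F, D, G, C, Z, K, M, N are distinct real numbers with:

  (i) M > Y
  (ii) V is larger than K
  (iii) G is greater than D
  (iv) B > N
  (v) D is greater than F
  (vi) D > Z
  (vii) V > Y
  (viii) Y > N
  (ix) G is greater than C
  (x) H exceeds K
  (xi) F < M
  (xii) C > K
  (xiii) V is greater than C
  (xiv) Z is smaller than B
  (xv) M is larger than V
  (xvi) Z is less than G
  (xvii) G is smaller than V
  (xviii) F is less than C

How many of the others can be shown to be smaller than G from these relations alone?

5

From G the given relations immediately reach Z, C, D.
From those, F, K — 5 in total.
Nothing else is reachable below G; 5 in all.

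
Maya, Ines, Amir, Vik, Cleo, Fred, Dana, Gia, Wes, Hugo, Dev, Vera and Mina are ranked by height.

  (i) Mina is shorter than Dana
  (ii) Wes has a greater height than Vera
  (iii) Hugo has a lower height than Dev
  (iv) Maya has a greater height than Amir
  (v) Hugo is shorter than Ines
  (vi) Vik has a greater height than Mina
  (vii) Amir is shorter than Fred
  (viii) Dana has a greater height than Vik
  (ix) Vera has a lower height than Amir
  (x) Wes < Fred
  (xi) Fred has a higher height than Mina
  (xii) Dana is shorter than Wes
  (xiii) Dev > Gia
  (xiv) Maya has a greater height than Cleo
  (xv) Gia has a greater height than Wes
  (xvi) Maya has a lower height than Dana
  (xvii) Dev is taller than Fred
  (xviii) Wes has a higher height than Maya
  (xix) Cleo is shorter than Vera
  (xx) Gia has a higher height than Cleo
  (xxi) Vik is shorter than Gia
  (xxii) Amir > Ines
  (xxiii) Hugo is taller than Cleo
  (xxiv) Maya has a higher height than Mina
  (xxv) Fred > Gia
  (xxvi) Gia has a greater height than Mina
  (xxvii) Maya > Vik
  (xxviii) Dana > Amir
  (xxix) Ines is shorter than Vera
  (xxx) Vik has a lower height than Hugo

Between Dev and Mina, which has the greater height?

Mina < Vik < Hugo < Ines < Vera < Amir < Maya < Dana < Wes < Gia < Fred < Dev, by transitivity through Vik, Hugo, Ines, Vera, Amir, Maya, Dana, Wes, Gia, Fred.
So Mina < Dev; Dev is the taller of the two.

Dev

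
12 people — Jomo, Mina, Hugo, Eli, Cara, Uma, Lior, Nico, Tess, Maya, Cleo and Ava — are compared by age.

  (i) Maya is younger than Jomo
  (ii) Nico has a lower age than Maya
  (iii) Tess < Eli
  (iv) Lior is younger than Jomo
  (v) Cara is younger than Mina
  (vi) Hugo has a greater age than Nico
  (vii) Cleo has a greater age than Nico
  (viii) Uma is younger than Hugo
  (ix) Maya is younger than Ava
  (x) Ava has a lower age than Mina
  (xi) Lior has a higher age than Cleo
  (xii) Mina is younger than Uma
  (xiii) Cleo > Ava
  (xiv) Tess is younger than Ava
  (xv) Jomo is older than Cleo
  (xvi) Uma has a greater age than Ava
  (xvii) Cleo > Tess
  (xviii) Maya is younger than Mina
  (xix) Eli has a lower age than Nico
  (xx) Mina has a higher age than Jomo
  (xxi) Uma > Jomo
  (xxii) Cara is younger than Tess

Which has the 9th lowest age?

Jomo

Piecing the relations together gives one ordering: Cara < Tess < Eli < Nico < Maya < Ava < Cleo < Lior < Jomo < Mina < Uma < Hugo.
The 9th smallest is Jomo.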